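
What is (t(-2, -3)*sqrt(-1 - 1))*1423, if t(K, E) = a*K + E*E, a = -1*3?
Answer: 21345*I*sqrt(2) ≈ 30186.0*I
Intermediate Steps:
a = -3
t(K, E) = E**2 - 3*K (t(K, E) = -3*K + E*E = -3*K + E**2 = E**2 - 3*K)
(t(-2, -3)*sqrt(-1 - 1))*1423 = (((-3)**2 - 3*(-2))*sqrt(-1 - 1))*1423 = ((9 + 6)*sqrt(-2))*1423 = (15*(I*sqrt(2)))*1423 = (15*I*sqrt(2))*1423 = 21345*I*sqrt(2)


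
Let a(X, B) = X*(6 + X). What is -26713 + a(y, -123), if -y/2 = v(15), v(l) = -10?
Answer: -26193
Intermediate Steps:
y = 20 (y = -2*(-10) = 20)
-26713 + a(y, -123) = -26713 + 20*(6 + 20) = -26713 + 20*26 = -26713 + 520 = -26193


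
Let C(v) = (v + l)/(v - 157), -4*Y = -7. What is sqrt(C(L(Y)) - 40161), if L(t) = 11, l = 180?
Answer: I*sqrt(856099762)/146 ≈ 200.41*I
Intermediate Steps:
Y = 7/4 (Y = -1/4*(-7) = 7/4 ≈ 1.7500)
C(v) = (180 + v)/(-157 + v) (C(v) = (v + 180)/(v - 157) = (180 + v)/(-157 + v))
sqrt(C(L(Y)) - 40161) = sqrt((180 + 11)/(-157 + 11) - 40161) = sqrt(191/(-146) - 40161) = sqrt(-1/146*191 - 40161) = sqrt(-191/146 - 40161) = sqrt(-5863697/146) = I*sqrt(856099762)/146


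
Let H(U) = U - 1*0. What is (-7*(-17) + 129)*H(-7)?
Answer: -1736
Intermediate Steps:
H(U) = U (H(U) = U + 0 = U)
(-7*(-17) + 129)*H(-7) = (-7*(-17) + 129)*(-7) = (119 + 129)*(-7) = 248*(-7) = -1736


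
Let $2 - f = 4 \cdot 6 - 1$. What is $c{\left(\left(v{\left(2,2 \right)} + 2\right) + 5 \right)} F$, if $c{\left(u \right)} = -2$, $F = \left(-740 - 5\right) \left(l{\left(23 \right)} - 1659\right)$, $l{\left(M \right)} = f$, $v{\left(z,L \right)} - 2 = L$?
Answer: $-2503200$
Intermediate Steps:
$v{\left(z,L \right)} = 2 + L$
$f = -21$ ($f = 2 - \left(4 \cdot 6 - 1\right) = 2 - \left(24 - 1\right) = 2 - 23 = -21$)
$l{\left(M \right)} = -21$
$F = 1251600$ ($F = \left(-740 - 5\right) \left(-21 - 1659\right) = \left(-745\right) \left(-1680\right) = 1251600$)
$c{\left(\left(v{\left(2,2 \right)} + 2\right) + 5 \right)} F = \left(-2\right) 1251600 = -2503200$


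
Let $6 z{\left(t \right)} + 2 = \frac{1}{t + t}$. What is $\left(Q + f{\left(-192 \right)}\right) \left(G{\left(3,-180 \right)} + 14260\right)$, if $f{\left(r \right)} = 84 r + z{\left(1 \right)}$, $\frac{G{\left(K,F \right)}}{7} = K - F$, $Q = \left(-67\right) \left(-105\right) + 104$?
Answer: $- \frac{558807737}{4} \approx -1.397 \cdot 10^{8}$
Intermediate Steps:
$z{\left(t \right)} = - \frac{1}{3} + \frac{1}{12 t}$ ($z{\left(t \right)} = - \frac{1}{3} + \frac{1}{6 \left(t + t\right)} = - \frac{1}{3} + \frac{1}{6 \cdot 2 t} = - \frac{1}{3} + \frac{\frac{1}{2} \frac{1}{t}}{6} = - \frac{1}{3} + \frac{1}{12 t}$)
$Q = 7139$ ($Q = 7035 + 104 = 7139$)
$G{\left(K,F \right)} = - 7 F + 7 K$ ($G{\left(K,F \right)} = 7 \left(K - F\right) = - 7 F + 7 K$)
$f{\left(r \right)} = - \frac{1}{4} + 84 r$ ($f{\left(r \right)} = 84 r + \frac{1 - 4}{12 \cdot 1} = 84 r + \frac{1}{12} \cdot 1 \left(1 - 4\right) = 84 r + \frac{1}{12} \cdot 1 \left(-3\right) = 84 r - \frac{1}{4} = - \frac{1}{4} + 84 r$)
$\left(Q + f{\left(-192 \right)}\right) \left(G{\left(3,-180 \right)} + 14260\right) = \left(7139 + \left(- \frac{1}{4} + 84 \left(-192\right)\right)\right) \left(\left(\left(-7\right) \left(-180\right) + 7 \cdot 3\right) + 14260\right) = \left(7139 - \frac{64513}{4}\right) \left(\left(1260 + 21\right) + 14260\right) = \left(7139 - \frac{64513}{4}\right) \left(1281 + 14260\right) = \left(- \frac{35957}{4}\right) 15541 = - \frac{558807737}{4}$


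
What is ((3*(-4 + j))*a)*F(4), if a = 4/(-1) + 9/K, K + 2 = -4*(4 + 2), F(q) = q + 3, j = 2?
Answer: 2373/13 ≈ 182.54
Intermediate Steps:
F(q) = 3 + q
K = -26 (K = -2 - 4*(4 + 2) = -2 - 4*6 = -2 - 24 = -26)
a = -113/26 (a = 4/(-1) + 9/(-26) = 4*(-1) + 9*(-1/26) = -4 - 9/26 = -113/26 ≈ -4.3462)
((3*(-4 + j))*a)*F(4) = ((3*(-4 + 2))*(-113/26))*(3 + 4) = ((3*(-2))*(-113/26))*7 = -6*(-113/26)*7 = (339/13)*7 = 2373/13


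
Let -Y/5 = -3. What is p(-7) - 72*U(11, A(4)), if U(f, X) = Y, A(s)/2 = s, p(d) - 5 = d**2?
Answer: -1026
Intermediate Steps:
Y = 15 (Y = -5*(-3) = 15)
p(d) = 5 + d**2
A(s) = 2*s
U(f, X) = 15
p(-7) - 72*U(11, A(4)) = (5 + (-7)**2) - 72*15 = (5 + 49) - 1080 = 54 - 1080 = -1026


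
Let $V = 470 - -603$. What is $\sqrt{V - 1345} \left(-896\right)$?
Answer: $- 3584 i \sqrt{17} \approx - 14777.0 i$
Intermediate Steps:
$V = 1073$ ($V = 470 + 603 = 1073$)
$\sqrt{V - 1345} \left(-896\right) = \sqrt{1073 - 1345} \left(-896\right) = \sqrt{-272} \left(-896\right) = 4 i \sqrt{17} \left(-896\right) = - 3584 i \sqrt{17}$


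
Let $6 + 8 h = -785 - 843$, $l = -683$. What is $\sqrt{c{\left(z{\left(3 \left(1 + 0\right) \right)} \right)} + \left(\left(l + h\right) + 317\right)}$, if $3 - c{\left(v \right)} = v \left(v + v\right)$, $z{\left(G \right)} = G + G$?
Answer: $\frac{i \sqrt{2557}}{2} \approx 25.283 i$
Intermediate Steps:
$z{\left(G \right)} = 2 G$
$h = - \frac{817}{4}$ ($h = - \frac{3}{4} + \frac{-785 - 843}{8} = - \frac{3}{4} + \frac{1}{8} \left(-1628\right) = - \frac{3}{4} - \frac{407}{2} = - \frac{817}{4} \approx -204.25$)
$c{\left(v \right)} = 3 - 2 v^{2}$ ($c{\left(v \right)} = 3 - v \left(v + v\right) = 3 - v 2 v = 3 - 2 v^{2}$)
$\sqrt{c{\left(z{\left(3 \left(1 + 0\right) \right)} \right)} + \left(\left(l + h\right) + 317\right)} = \sqrt{\left(3 - 2 \left(2 \cdot 3 \left(1 + 0\right)\right)^{2}\right) + \left(\left(-683 - \frac{817}{4}\right) + 317\right)} = \sqrt{\left(3 - 2 \left(2 \cdot 3 \cdot 1\right)^{2}\right) + \left(- \frac{3549}{4} + 317\right)} = \sqrt{\left(3 - 2 \left(2 \cdot 3\right)^{2}\right) - \frac{2281}{4}} = \sqrt{\left(3 - 2 \cdot 6^{2}\right) - \frac{2281}{4}} = \sqrt{\left(3 - 72\right) - \frac{2281}{4}} = \sqrt{-69 - \frac{2281}{4}} = \sqrt{- \frac{2557}{4}} = \frac{i \sqrt{2557}}{2}$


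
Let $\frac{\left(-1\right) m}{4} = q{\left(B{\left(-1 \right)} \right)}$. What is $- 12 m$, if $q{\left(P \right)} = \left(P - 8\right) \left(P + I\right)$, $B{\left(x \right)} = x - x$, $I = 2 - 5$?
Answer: $1152$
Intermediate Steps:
$I = -3$
$B{\left(x \right)} = 0$
$q{\left(P \right)} = \left(-8 + P\right) \left(-3 + P\right)$ ($q{\left(P \right)} = \left(P - 8\right) \left(P - 3\right) = \left(-8 + P\right) \left(-3 + P\right)$)
$m = -96$ ($m = - 4 \left(24 + 0^{2} - 0\right) = - 4 \left(24 + 0 + 0\right) = \left(-4\right) 24 = -96$)
$- 12 m = \left(-12\right) \left(-96\right) = 1152$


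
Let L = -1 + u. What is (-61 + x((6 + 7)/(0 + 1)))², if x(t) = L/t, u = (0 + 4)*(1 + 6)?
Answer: 586756/169 ≈ 3471.9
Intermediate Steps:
u = 28 (u = 4*7 = 28)
L = 27 (L = -1 + 28 = 27)
x(t) = 27/t
(-61 + x((6 + 7)/(0 + 1)))² = (-61 + 27/(((6 + 7)/(0 + 1))))² = (-61 + 27/((13/1)))² = (-61 + 27/((13*1)))² = (-61 + 27/13)² = (-766/13)² = 586756/169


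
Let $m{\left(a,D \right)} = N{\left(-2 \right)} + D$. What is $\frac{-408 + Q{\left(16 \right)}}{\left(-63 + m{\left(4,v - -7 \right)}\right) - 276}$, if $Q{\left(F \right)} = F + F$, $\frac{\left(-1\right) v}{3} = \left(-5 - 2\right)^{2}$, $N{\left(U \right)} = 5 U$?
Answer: $\frac{376}{489} \approx 0.76892$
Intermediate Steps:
$v = -147$ ($v = - 3 \left(-5 - 2\right)^{2} = - 3 \left(-7\right)^{2} = \left(-3\right) 49 = -147$)
$Q{\left(F \right)} = 2 F$
$m{\left(a,D \right)} = -10 + D$ ($m{\left(a,D \right)} = 5 \left(-2\right) + D = -10 + D$)
$\frac{-408 + Q{\left(16 \right)}}{\left(-63 + m{\left(4,v - -7 \right)}\right) - 276} = \frac{-408 + 2 \cdot 16}{\left(-63 - 150\right) - 276} = \frac{-408 + 32}{\left(-63 + \left(-10 + \left(-147 + 7\right)\right)\right) - 276} = - \frac{376}{\left(-63 - 150\right) - 276} = - \frac{376}{-213 - 276} = - \frac{376}{-489} = \left(-376\right) \left(- \frac{1}{489}\right) = \frac{376}{489}$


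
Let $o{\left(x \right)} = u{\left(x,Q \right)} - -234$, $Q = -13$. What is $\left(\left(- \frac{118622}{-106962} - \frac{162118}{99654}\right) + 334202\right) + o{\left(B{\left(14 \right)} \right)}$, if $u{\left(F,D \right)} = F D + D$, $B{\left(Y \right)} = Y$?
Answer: $\frac{296894432432495}{888265929} \approx 3.3424 \cdot 10^{5}$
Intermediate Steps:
$u{\left(F,D \right)} = D + D F$ ($u{\left(F,D \right)} = D F + D = D + D F$)
$o{\left(x \right)} = 221 - 13 x$ ($o{\left(x \right)} = - 13 \left(1 + x\right) - -234 = \left(-13 - 13 x\right) + 234 = 221 - 13 x$)
$\left(\left(- \frac{118622}{-106962} - \frac{162118}{99654}\right) + 334202\right) + o{\left(B{\left(14 \right)} \right)} = \left(\left(- \frac{118622}{-106962} - \frac{162118}{99654}\right) + 334202\right) + \left(221 - 182\right) = \left(\left(\left(-118622\right) \left(- \frac{1}{106962}\right) - \frac{81059}{49827}\right) + 334202\right) + \left(221 - 182\right) = \left(\left(\frac{59311}{53481} - \frac{81059}{49827}\right) + 334202\right) + 39 = \left(- \frac{459942394}{888265929} + 334202\right) + 39 = \frac{296859790061264}{888265929} + 39 = \frac{296894432432495}{888265929}$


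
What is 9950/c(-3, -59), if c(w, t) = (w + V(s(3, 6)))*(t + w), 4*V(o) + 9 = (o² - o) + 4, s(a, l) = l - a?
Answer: 19900/341 ≈ 58.358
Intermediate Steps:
V(o) = -5/4 - o/4 + o²/4 (V(o) = -9/4 + ((o² - o) + 4)/4 = -9/4 + (4 + o² - o)/4 = -9/4 + (1 - o/4 + o²/4) = -5/4 - o/4 + o²/4)
c(w, t) = (¼ + w)*(t + w) (c(w, t) = (w + (-5/4 - (6 - 1*3)/4 + (6 - 1*3)²/4))*(t + w) = (w + (-5/4 - (6 - 3)/4 + (6 - 3)²/4))*(t + w) = (w + (-5/4 - ¼*3 + (¼)*3²))*(t + w) = (w + (-5/4 - ¾ + (¼)*9))*(t + w) = (w + (-5/4 - ¾ + 9/4))*(t + w) = (w + ¼)*(t + w) = (¼ + w)*(t + w))
9950/c(-3, -59) = 9950/((-3)² + (¼)*(-59) + (¼)*(-3) - 59*(-3)) = 9950/(9 - 59/4 - ¾ + 177) = 9950/(341/2) = 9950*(2/341) = 19900/341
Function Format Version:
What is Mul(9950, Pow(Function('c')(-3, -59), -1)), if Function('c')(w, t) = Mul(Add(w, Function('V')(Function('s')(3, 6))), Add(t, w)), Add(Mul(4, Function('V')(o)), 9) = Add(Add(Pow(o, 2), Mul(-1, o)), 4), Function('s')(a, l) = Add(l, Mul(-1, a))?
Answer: Rational(19900, 341) ≈ 58.358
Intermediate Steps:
Function('V')(o) = Add(Rational(-5, 4), Mul(Rational(-1, 4), o), Mul(Rational(1, 4), Pow(o, 2))) (Function('V')(o) = Add(Rational(-9, 4), Mul(Rational(1, 4), Add(Add(Pow(o, 2), Mul(-1, o)), 4))) = Add(Rational(-9, 4), Mul(Rational(1, 4), Add(4, Pow(o, 2), Mul(-1, o)))) = Add(Rational(-9, 4), Add(1, Mul(Rational(-1, 4), o), Mul(Rational(1, 4), Pow(o, 2)))) = Add(Rational(-5, 4), Mul(Rational(-1, 4), o), Mul(Rational(1, 4), Pow(o, 2))))
Function('c')(w, t) = Mul(Add(Rational(1, 4), w), Add(t, w)) (Function('c')(w, t) = Mul(Add(w, Add(Rational(-5, 4), Mul(Rational(-1, 4), Add(6, Mul(-1, 3))), Mul(Rational(1, 4), Pow(Add(6, Mul(-1, 3)), 2)))), Add(t, w)) = Mul(Add(w, Add(Rational(-5, 4), Mul(Rational(-1, 4), Add(6, -3)), Mul(Rational(1, 4), Pow(Add(6, -3), 2)))), Add(t, w)) = Mul(Add(w, Add(Rational(-5, 4), Mul(Rational(-1, 4), 3), Mul(Rational(1, 4), Pow(3, 2)))), Add(t, w)) = Mul(Add(w, Add(Rational(-5, 4), Rational(-3, 4), Mul(Rational(1, 4), 9))), Add(t, w)) = Mul(Add(w, Add(Rational(-5, 4), Rational(-3, 4), Rational(9, 4))), Add(t, w)) = Mul(Add(w, Rational(1, 4)), Add(t, w)) = Mul(Add(Rational(1, 4), w), Add(t, w)))
Mul(9950, Pow(Function('c')(-3, -59), -1)) = Mul(9950, Pow(Add(Pow(-3, 2), Mul(Rational(1, 4), -59), Mul(Rational(1, 4), -3), Mul(-59, -3)), -1)) = Mul(9950, Pow(Add(9, Rational(-59, 4), Rational(-3, 4), 177), -1)) = Mul(9950, Pow(Rational(341, 2), -1)) = Mul(9950, Rational(2, 341)) = Rational(19900, 341)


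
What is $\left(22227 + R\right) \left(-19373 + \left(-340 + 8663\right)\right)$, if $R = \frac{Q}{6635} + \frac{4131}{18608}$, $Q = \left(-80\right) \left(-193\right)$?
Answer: $- \frac{3032728659265825}{12346408} \approx -2.4564 \cdot 10^{8}$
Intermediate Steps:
$Q = 15440$
$R = \frac{62943341}{24692816}$ ($R = \frac{15440}{6635} + \frac{4131}{18608} = 15440 \cdot \frac{1}{6635} + 4131 \cdot \frac{1}{18608} = \frac{3088}{1327} + \frac{4131}{18608} = \frac{62943341}{24692816} \approx 2.5491$)
$\left(22227 + R\right) \left(-19373 + \left(-340 + 8663\right)\right) = \left(22227 + \frac{62943341}{24692816}\right) \left(-19373 + \left(-340 + 8663\right)\right) = \frac{548910164573 \left(-19373 + 8323\right)}{24692816} = \frac{548910164573}{24692816} \left(-11050\right) = - \frac{3032728659265825}{12346408}$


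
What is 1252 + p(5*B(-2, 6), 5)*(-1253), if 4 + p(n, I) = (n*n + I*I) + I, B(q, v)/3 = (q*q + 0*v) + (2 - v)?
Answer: -31326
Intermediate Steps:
B(q, v) = 6 - 3*v + 3*q² (B(q, v) = 3*((q*q + 0*v) + (2 - v)) = 3*((q² + 0) + (2 - v)) = 3*(q² + (2 - v)) = 3*(2 + q² - v) = 6 - 3*v + 3*q²)
p(n, I) = -4 + I + I² + n² (p(n, I) = -4 + ((n*n + I*I) + I) = -4 + ((n² + I²) + I) = -4 + ((I² + n²) + I) = -4 + (I + I² + n²) = -4 + I + I² + n²)
1252 + p(5*B(-2, 6), 5)*(-1253) = 1252 + (-4 + 5 + 5² + (5*(6 - 3*6 + 3*(-2)²))²)*(-1253) = 1252 + (-4 + 5 + 25 + (5*(6 - 18 + 3*4))²)*(-1253) = 1252 + (-4 + 5 + 25 + (5*(6 - 18 + 12))²)*(-1253) = 1252 + (-4 + 5 + 25 + (5*0)²)*(-1253) = 1252 + (-4 + 5 + 25 + 0²)*(-1253) = 1252 + (-4 + 5 + 25 + 0)*(-1253) = 1252 + 26*(-1253) = 1252 - 32578 = -31326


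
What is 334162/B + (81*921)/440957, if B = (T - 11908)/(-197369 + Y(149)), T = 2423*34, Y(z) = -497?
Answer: -14577881079757285/15538001809 ≈ -9.3821e+5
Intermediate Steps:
T = 82382
B = -35237/98933 (B = (82382 - 11908)/(-197369 - 497) = 70474/(-197866) = 70474*(-1/197866) = -35237/98933 ≈ -0.35617)
334162/B + (81*921)/440957 = 334162/(-35237/98933) + (81*921)/440957 = 334162*(-98933/35237) + 74601*(1/440957) = -33059649146/35237 + 74601/440957 = -14577881079757285/15538001809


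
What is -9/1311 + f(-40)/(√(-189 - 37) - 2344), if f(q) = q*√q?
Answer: -3/437 - 80*√565/2747281 + 93760*I*√10/2747281 ≈ -0.0075572 + 0.10792*I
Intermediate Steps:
f(q) = q^(3/2)
-9/1311 + f(-40)/(√(-189 - 37) - 2344) = -9/1311 + (-40)^(3/2)/(√(-189 - 37) - 2344) = -9*1/1311 + (-80*I*√10)/(√(-226) - 2344) = -3/437 + (-80*I*√10)/(I*√226 - 2344) = -3/437 + (-80*I*√10)/(-2344 + I*√226) = -3/437 - 80*I*√10/(-2344 + I*√226)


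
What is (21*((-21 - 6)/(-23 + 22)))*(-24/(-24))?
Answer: 567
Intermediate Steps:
(21*((-21 - 6)/(-23 + 22)))*(-24/(-24)) = (21*(-27/(-1)))*(-24*(-1/24)) = (21*(-27*(-1)))*1 = (21*27)*1 = 567*1 = 567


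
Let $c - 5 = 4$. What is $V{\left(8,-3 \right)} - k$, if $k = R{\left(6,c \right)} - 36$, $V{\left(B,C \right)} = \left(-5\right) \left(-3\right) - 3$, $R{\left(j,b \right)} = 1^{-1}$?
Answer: $47$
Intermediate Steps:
$c = 9$ ($c = 5 + 4 = 9$)
$R{\left(j,b \right)} = 1$
$V{\left(B,C \right)} = 12$ ($V{\left(B,C \right)} = 15 - 3 = 12$)
$k = -35$ ($k = 1 - 36 = -35$)
$V{\left(8,-3 \right)} - k = 12 - -35 = 12 + 35 = 47$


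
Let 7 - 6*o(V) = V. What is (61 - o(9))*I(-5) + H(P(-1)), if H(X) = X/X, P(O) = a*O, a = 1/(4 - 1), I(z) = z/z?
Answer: 187/3 ≈ 62.333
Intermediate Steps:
o(V) = 7/6 - V/6
I(z) = 1
a = ⅓ (a = 1/3 = ⅓ ≈ 0.33333)
P(O) = O/3
H(X) = 1
(61 - o(9))*I(-5) + H(P(-1)) = (61 - (7/6 - ⅙*9))*1 + 1 = (61 - (7/6 - 3/2))*1 + 1 = (61 - 1*(-⅓))*1 + 1 = (61 + ⅓)*1 + 1 = (184/3)*1 + 1 = 184/3 + 1 = 187/3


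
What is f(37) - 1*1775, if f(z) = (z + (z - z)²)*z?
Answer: -406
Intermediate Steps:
f(z) = z² (f(z) = (z + 0²)*z = (z + 0)*z = z*z = z²)
f(37) - 1*1775 = 37² - 1*1775 = 1369 - 1775 = -406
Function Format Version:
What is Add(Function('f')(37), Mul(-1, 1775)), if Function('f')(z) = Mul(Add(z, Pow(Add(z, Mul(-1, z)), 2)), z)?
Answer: -406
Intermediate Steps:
Function('f')(z) = Pow(z, 2) (Function('f')(z) = Mul(Add(z, Pow(0, 2)), z) = Mul(Add(z, 0), z) = Mul(z, z) = Pow(z, 2))
Add(Function('f')(37), Mul(-1, 1775)) = Add(Pow(37, 2), Mul(-1, 1775)) = Add(1369, -1775) = -406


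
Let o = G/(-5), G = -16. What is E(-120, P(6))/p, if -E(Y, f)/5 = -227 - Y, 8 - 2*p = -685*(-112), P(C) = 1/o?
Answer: -535/38356 ≈ -0.013948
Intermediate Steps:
o = 16/5 (o = -16/(-5) = -16*(-⅕) = 16/5 ≈ 3.2000)
P(C) = 5/16 (P(C) = 1/(16/5) = 5/16)
p = -38356 (p = 4 - (-685)*(-112)/2 = 4 - ½*76720 = 4 - 38360 = -38356)
E(Y, f) = 1135 + 5*Y (E(Y, f) = -5*(-227 - Y) = 1135 + 5*Y)
E(-120, P(6))/p = (1135 + 5*(-120))/(-38356) = (1135 - 600)*(-1/38356) = 535*(-1/38356) = -535/38356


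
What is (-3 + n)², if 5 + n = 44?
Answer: 1296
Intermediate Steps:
n = 39 (n = -5 + 44 = 39)
(-3 + n)² = (-3 + 39)² = 36² = 1296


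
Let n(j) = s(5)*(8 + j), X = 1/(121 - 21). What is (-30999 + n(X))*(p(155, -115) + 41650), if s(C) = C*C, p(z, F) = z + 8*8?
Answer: -5158051455/4 ≈ -1.2895e+9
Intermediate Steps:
p(z, F) = 64 + z (p(z, F) = z + 64 = 64 + z)
X = 1/100 ≈ 0.010000
s(C) = C**2
n(j) = 200 + 25*j (n(j) = 5**2*(8 + j) = 25*(8 + j) = 200 + 25*j)
(-30999 + n(X))*(p(155, -115) + 41650) = (-30999 + (200 + 25*(1/100)))*((64 + 155) + 41650) = (-30999 + (200 + 1/4))*(219 + 41650) = (-30999 + 801/4)*41869 = -123195/4*41869 = -5158051455/4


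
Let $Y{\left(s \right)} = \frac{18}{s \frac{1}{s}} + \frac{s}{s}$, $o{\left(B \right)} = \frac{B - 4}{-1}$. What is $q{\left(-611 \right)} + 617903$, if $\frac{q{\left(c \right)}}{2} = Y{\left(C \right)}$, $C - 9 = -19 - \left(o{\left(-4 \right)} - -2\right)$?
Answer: $617941$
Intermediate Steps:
$o{\left(B \right)} = 4 - B$ ($o{\left(B \right)} = \left(-4 + B\right) \left(-1\right) = 4 - B$)
$C = -20$ ($C = 9 - \left(23 + 2 + 4\right) = 9 - 29 = -20$)
$Y{\left(s \right)} = 19$ ($Y{\left(s \right)} = \frac{18}{1} + 1 = 18 \cdot 1 + 1 = 18 + 1 = 19$)
$q{\left(c \right)} = 38$ ($q{\left(c \right)} = 2 \cdot 19 = 38$)
$q{\left(-611 \right)} + 617903 = 38 + 617903 = 617941$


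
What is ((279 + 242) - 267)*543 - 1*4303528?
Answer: -4165606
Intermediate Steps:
((279 + 242) - 267)*543 - 1*4303528 = (521 - 267)*543 - 4303528 = 254*543 - 4303528 = 137922 - 4303528 = -4165606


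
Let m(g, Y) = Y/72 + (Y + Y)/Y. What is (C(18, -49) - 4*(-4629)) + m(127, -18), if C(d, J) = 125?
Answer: 74571/4 ≈ 18643.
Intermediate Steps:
m(g, Y) = 2 + Y/72 (m(g, Y) = Y*(1/72) + (2*Y)/Y = Y/72 + 2 = 2 + Y/72)
(C(18, -49) - 4*(-4629)) + m(127, -18) = (125 - 4*(-4629)) + (2 + (1/72)*(-18)) = (125 + 18516) + (2 - ¼) = 18641 + 7/4 = 74571/4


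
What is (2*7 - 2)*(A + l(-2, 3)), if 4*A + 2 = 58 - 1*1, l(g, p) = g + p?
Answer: 177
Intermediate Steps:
A = 55/4 (A = -1/2 + (58 - 1*1)/4 = -1/2 + (58 - 1)/4 = -1/2 + (1/4)*57 = -1/2 + 57/4 = 55/4 ≈ 13.750)
(2*7 - 2)*(A + l(-2, 3)) = (2*7 - 2)*(55/4 + (-2 + 3)) = (14 - 2)*(55/4 + 1) = 12*(59/4) = 177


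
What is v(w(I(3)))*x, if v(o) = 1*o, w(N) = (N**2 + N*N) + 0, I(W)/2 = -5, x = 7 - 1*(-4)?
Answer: 2200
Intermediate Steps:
x = 11 (x = 7 + 4 = 11)
I(W) = -10 (I(W) = 2*(-5) = -10)
w(N) = 2*N**2 (w(N) = (N**2 + N**2) + 0 = 2*N**2 + 0 = 2*N**2)
v(o) = o
v(w(I(3)))*x = (2*(-10)**2)*11 = (2*100)*11 = 200*11 = 2200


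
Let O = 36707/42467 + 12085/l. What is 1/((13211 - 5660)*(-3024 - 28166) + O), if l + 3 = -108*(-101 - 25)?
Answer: -115552707/27214475317950344 ≈ -4.2460e-9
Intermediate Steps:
l = 13605 (l = -3 - 108*(-101 - 25) = -3 - 108*(-126) = -3 + 13608 = 13605)
O = 202522486/115552707 (O = 36707/42467 + 12085/13605 = 36707*(1/42467) + 12085*(1/13605) = 36707/42467 + 2417/2721 = 202522486/115552707 ≈ 1.7526)
1/((13211 - 5660)*(-3024 - 28166) + O) = 1/((13211 - 5660)*(-3024 - 28166) + 202522486/115552707) = 1/(7551*(-31190) + 202522486/115552707) = 1/(-235515690 + 202522486/115552707) = 1/(-27214475317950344/115552707) = -115552707/27214475317950344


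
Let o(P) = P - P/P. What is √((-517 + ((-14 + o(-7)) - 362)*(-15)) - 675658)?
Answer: I*√670415 ≈ 818.79*I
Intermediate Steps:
o(P) = -1 + P (o(P) = P - 1*1 = P - 1 = -1 + P)
√((-517 + ((-14 + o(-7)) - 362)*(-15)) - 675658) = √((-517 + ((-14 + (-1 - 7)) - 362)*(-15)) - 675658) = √((-517 + ((-14 - 8) - 362)*(-15)) - 675658) = √((-517 + (-22 - 362)*(-15)) - 675658) = √((-517 - 384*(-15)) - 675658) = √((-517 + 5760) - 675658) = √(5243 - 675658) = √(-670415) = I*√670415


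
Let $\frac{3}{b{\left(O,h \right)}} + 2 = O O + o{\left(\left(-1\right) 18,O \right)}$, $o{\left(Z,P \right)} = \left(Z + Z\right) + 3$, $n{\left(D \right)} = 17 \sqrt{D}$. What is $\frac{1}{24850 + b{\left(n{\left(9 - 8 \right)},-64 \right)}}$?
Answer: $\frac{254}{6311903} \approx 4.0241 \cdot 10^{-5}$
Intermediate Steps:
$o{\left(Z,P \right)} = 3 + 2 Z$ ($o{\left(Z,P \right)} = 2 Z + 3 = 3 + 2 Z$)
$b{\left(O,h \right)} = \frac{3}{-35 + O^{2}}$ ($b{\left(O,h \right)} = \frac{3}{-2 + \left(O O + \left(3 + 2 \left(\left(-1\right) 18\right)\right)\right)} = \frac{3}{-2 + \left(O^{2} + \left(3 + 2 \left(-18\right)\right)\right)} = \frac{3}{-2 + \left(O^{2} + \left(3 - 36\right)\right)} = \frac{3}{-2 + \left(O^{2} - 33\right)} = \frac{3}{-2 + \left(-33 + O^{2}\right)} = \frac{3}{-35 + O^{2}}$)
$\frac{1}{24850 + b{\left(n{\left(9 - 8 \right)},-64 \right)}} = \frac{1}{24850 + \frac{3}{-35 + \left(17 \sqrt{9 - 8}\right)^{2}}} = \frac{1}{24850 + \frac{3}{-35 + \left(17 \sqrt{1}\right)^{2}}} = \frac{1}{24850 + \frac{3}{-35 + \left(17 \cdot 1\right)^{2}}} = \frac{1}{24850 + \frac{3}{-35 + 17^{2}}} = \frac{1}{24850 + \frac{3}{-35 + 289}} = \frac{1}{24850 + \frac{3}{254}} = \frac{1}{\frac{6311903}{254}} = \frac{254}{6311903}$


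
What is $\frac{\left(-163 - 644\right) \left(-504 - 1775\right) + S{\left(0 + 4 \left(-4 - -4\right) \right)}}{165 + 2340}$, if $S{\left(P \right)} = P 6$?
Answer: $\frac{613051}{835} \approx 734.19$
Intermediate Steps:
$S{\left(P \right)} = 6 P$
$\frac{\left(-163 - 644\right) \left(-504 - 1775\right) + S{\left(0 + 4 \left(-4 - -4\right) \right)}}{165 + 2340} = \frac{\left(-163 - 644\right) \left(-504 - 1775\right) + 6 \left(0 + 4 \left(-4 - -4\right)\right)}{165 + 2340} = \frac{\left(-807\right) \left(-2279\right) + 6 \left(0 + 4 \left(-4 + 4\right)\right)}{2505} = \left(1839153 + 6 \left(0 + 4 \cdot 0\right)\right) \frac{1}{2505} = \left(1839153 + 6 \left(0 + 0\right)\right) \frac{1}{2505} = \left(1839153 + 6 \cdot 0\right) \frac{1}{2505} = \left(1839153 + 0\right) \frac{1}{2505} = 1839153 \cdot \frac{1}{2505} = \frac{613051}{835}$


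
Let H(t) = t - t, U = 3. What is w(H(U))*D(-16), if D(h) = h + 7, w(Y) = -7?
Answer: 63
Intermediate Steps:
H(t) = 0
D(h) = 7 + h
w(H(U))*D(-16) = -7*(7 - 16) = -7*(-9) = 63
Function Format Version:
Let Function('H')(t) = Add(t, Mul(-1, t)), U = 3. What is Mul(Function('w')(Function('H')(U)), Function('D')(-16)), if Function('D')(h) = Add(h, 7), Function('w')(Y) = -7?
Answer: 63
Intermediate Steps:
Function('H')(t) = 0
Function('D')(h) = Add(7, h)
Mul(Function('w')(Function('H')(U)), Function('D')(-16)) = Mul(-7, Add(7, -16)) = Mul(-7, -9) = 63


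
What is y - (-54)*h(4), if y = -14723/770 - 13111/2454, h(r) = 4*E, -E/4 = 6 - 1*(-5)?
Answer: -4501198508/472395 ≈ -9528.5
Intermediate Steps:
E = -44 (E = -4*(6 - 1*(-5)) = -4*(6 + 5) = -4*11 = -44)
h(r) = -176 (h(r) = 4*(-44) = -176)
y = -11556428/472395 (y = -14723*1/770 - 13111*1/2454 = -14723/770 - 13111/2454 = -11556428/472395 ≈ -24.463)
y - (-54)*h(4) = -11556428/472395 - (-54)*(-176) = -11556428/472395 - 1*9504 = -11556428/472395 - 9504 = -4501198508/472395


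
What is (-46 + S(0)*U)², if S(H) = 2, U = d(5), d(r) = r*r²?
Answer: 41616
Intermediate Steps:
d(r) = r³
U = 125 (U = 5³ = 125)
(-46 + S(0)*U)² = (-46 + 2*125)² = (-46 + 250)² = 204² = 41616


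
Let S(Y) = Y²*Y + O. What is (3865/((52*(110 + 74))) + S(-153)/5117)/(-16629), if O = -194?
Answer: 265508587/6311215456 ≈ 0.042069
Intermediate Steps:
S(Y) = -194 + Y³ (S(Y) = Y²*Y - 194 = Y³ - 194 = -194 + Y³)
(3865/((52*(110 + 74))) + S(-153)/5117)/(-16629) = (3865/((52*(110 + 74))) + (-194 + (-153)³)/5117)/(-16629) = (3865/((52*184)) + (-194 - 3581577)*(1/5117))*(-1/16629) = (3865/9568 - 3581771*1/5117)*(-1/16629) = (3865*(1/9568) - 83297/119)*(-1/16629) = (3865/9568 - 83297/119)*(-1/16629) = -796525761/1138592*(-1/16629) = 265508587/6311215456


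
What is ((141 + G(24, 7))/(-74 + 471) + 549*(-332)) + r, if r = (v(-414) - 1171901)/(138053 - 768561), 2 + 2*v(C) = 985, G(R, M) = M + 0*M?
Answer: -91246500392825/500623352 ≈ -1.8227e+5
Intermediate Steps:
G(R, M) = M (G(R, M) = M + 0 = M)
v(C) = 983/2 (v(C) = -1 + (½)*985 = -1 + 985/2 = 983/2)
r = 2342819/1261016 (r = (983/2 - 1171901)/(138053 - 768561) = -2342819/2/(-630508) = -2342819/2*(-1/630508) = 2342819/1261016 ≈ 1.8579)
((141 + G(24, 7))/(-74 + 471) + 549*(-332)) + r = ((141 + 7)/(-74 + 471) + 549*(-332)) + 2342819/1261016 = (148/397 - 182268) + 2342819/1261016 = -72360248/397 + 2342819/1261016 = -91246500392825/500623352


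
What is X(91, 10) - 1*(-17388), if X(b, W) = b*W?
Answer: 18298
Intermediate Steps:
X(b, W) = W*b
X(91, 10) - 1*(-17388) = 10*91 - 1*(-17388) = 910 + 17388 = 18298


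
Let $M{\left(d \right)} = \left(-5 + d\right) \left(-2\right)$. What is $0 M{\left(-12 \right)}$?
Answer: $0$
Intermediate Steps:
$M{\left(d \right)} = 10 - 2 d$
$0 M{\left(-12 \right)} = 0 \left(10 - -24\right) = 0 \left(10 + 24\right) = 0 \cdot 34 = 0$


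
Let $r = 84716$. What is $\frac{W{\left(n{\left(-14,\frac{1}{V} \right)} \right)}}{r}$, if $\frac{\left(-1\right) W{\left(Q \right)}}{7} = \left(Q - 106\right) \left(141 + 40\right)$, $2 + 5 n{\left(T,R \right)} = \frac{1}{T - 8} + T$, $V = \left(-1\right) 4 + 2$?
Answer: $\frac{15220471}{9318760} \approx 1.6333$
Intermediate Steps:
$V = -2$ ($V = -4 + 2 = -2$)
$n{\left(T,R \right)} = - \frac{2}{5} + \frac{T}{5} + \frac{1}{5 \left(-8 + T\right)}$ ($n{\left(T,R \right)} = - \frac{2}{5} + \frac{\frac{1}{T - 8} + T}{5} = - \frac{2}{5} + \frac{\frac{1}{-8 + T} + T}{5} = - \frac{2}{5} + \frac{T + \frac{1}{-8 + T}}{5} = - \frac{2}{5} + \left(\frac{T}{5} + \frac{1}{5 \left(-8 + T\right)}\right) = - \frac{2}{5} + \frac{T}{5} + \frac{1}{5 \left(-8 + T\right)}$)
$W{\left(Q \right)} = 134302 - 1267 Q$ ($W{\left(Q \right)} = - 7 \left(Q - 106\right) \left(141 + 40\right) = - 7 \left(-106 + Q\right) 181 = - 7 \left(-19186 + 181 Q\right) = 134302 - 1267 Q$)
$\frac{W{\left(n{\left(-14,\frac{1}{V} \right)} \right)}}{r} = \frac{134302 - 1267 \frac{17 + \left(-14\right)^{2} - -140}{5 \left(-8 - 14\right)}}{84716} = \left(134302 - 1267 \frac{17 + 196 + 140}{5 \left(-22\right)}\right) \frac{1}{84716} = \left(134302 - 1267 \cdot \frac{1}{5} \left(- \frac{1}{22}\right) 353\right) \frac{1}{84716} = \left(134302 - - \frac{447251}{110}\right) \frac{1}{84716} = \left(134302 + \frac{447251}{110}\right) \frac{1}{84716} = \frac{15220471}{110} \cdot \frac{1}{84716} = \frac{15220471}{9318760}$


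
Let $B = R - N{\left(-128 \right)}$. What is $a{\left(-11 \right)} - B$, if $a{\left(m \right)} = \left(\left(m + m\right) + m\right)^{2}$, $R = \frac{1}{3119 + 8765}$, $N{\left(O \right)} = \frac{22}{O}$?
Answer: $\frac{207034119}{190144} \approx 1088.8$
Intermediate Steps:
$R = \frac{1}{11884} \approx 8.4147 \cdot 10^{-5}$
$a{\left(m \right)} = 9 m^{2}$ ($a{\left(m \right)} = \left(2 m + m\right)^{2} = \left(3 m\right)^{2} = 9 m^{2}$)
$B = \frac{32697}{190144}$ ($B = \frac{1}{11884} - \frac{22}{-128} = \frac{1}{11884} - 22 \left(- \frac{1}{128}\right) = \frac{1}{11884} - - \frac{11}{64} = \frac{1}{11884} + \frac{11}{64} = \frac{32697}{190144} \approx 0.17196$)
$a{\left(-11 \right)} - B = 9 \left(-11\right)^{2} - \frac{32697}{190144} = 9 \cdot 121 - \frac{32697}{190144} = 1089 - \frac{32697}{190144} = \frac{207034119}{190144}$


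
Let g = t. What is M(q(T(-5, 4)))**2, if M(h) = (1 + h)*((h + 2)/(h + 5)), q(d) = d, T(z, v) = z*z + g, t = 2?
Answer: 41209/64 ≈ 643.89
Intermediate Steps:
g = 2
T(z, v) = 2 + z**2 (T(z, v) = z*z + 2 = z**2 + 2 = 2 + z**2)
M(h) = (1 + h)*(2 + h)/(5 + h) (M(h) = (1 + h)*((2 + h)/(5 + h)) = (1 + h)*(2 + h)/(5 + h))
M(q(T(-5, 4)))**2 = ((2 + (2 + (-5)**2)**2 + 3*(2 + (-5)**2))/(5 + (2 + (-5)**2)))**2 = ((2 + (2 + 25)**2 + 3*(2 + 25))/(5 + (2 + 25)))**2 = ((2 + 27**2 + 3*27)/(5 + 27))**2 = ((2 + 729 + 81)/32)**2 = ((1/32)*812)**2 = (203/8)**2 = 41209/64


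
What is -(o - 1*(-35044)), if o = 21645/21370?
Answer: -149782385/4274 ≈ -35045.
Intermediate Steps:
o = 4329/4274 (o = 21645*(1/21370) = 4329/4274 ≈ 1.0129)
-(o - 1*(-35044)) = -(4329/4274 - 1*(-35044)) = -(4329/4274 + 35044) = -1*149782385/4274 = -149782385/4274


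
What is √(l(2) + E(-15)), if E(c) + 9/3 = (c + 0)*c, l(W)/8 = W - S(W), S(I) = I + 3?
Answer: 3*√22 ≈ 14.071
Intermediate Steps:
S(I) = 3 + I
l(W) = -24 (l(W) = 8*(W - (3 + W)) = 8*(W + (-3 - W)) = 8*(-3) = -24)
E(c) = -3 + c² (E(c) = -3 + (c + 0)*c = -3 + c*c = -3 + c²)
√(l(2) + E(-15)) = √(-24 + (-3 + (-15)²)) = √(-24 + (-3 + 225)) = √(-24 + 222) = √198 = 3*√22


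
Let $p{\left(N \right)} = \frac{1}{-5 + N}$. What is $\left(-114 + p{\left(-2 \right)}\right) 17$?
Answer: $- \frac{13583}{7} \approx -1940.4$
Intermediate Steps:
$\left(-114 + p{\left(-2 \right)}\right) 17 = \left(-114 + \frac{1}{-5 - 2}\right) 17 = \left(-114 + \frac{1}{-7}\right) 17 = \left(-114 - \frac{1}{7}\right) 17 = \left(- \frac{799}{7}\right) 17 = - \frac{13583}{7}$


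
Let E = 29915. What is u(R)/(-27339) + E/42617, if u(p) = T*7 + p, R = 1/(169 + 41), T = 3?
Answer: 171559715263/244672294230 ≈ 0.70118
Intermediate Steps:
R = 1/210 ≈ 0.0047619
u(p) = 21 + p (u(p) = 3*7 + p = 21 + p)
u(R)/(-27339) + E/42617 = (21 + 1/210)/(-27339) + 29915/42617 = (4411/210)*(-1/27339) + 29915*(1/42617) = -4411/5741190 + 29915/42617 = 171559715263/244672294230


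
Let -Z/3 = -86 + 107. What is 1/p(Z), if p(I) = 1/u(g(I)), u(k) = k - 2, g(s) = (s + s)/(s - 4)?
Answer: -8/67 ≈ -0.11940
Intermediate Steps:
g(s) = 2*s/(-4 + s) (g(s) = (2*s)/(-4 + s) = 2*s/(-4 + s))
Z = -63 (Z = -3*(-86 + 107) = -3*21 = -63)
u(k) = -2 + k
p(I) = 1/(-2 + 2*I/(-4 + I))
1/p(Z) = 1/(-½ + (⅛)*(-63)) = 1/(-½ - 63/8) = 1/(-67/8) = -8/67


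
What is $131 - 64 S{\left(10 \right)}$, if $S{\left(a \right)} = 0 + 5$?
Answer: $-189$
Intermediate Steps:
$S{\left(a \right)} = 5$
$131 - 64 S{\left(10 \right)} = 131 - 320 = -189$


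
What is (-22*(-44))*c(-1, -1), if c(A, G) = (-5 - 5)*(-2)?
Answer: 19360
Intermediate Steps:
c(A, G) = 20 (c(A, G) = -10*(-2) = 20)
(-22*(-44))*c(-1, -1) = -22*(-44)*20 = 968*20 = 19360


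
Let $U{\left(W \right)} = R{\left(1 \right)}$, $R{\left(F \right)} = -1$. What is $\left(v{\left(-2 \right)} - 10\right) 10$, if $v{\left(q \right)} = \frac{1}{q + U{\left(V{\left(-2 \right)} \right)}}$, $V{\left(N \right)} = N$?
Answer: $- \frac{310}{3} \approx -103.33$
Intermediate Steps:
$U{\left(W \right)} = -1$
$v{\left(q \right)} = \frac{1}{-1 + q}$ ($v{\left(q \right)} = \frac{1}{q - 1} = \frac{1}{-1 + q}$)
$\left(v{\left(-2 \right)} - 10\right) 10 = \left(\frac{1}{-1 - 2} - 10\right) 10 = \left(\frac{1}{-3} - 10\right) 10 = \left(- \frac{1}{3} - 10\right) 10 = \left(- \frac{31}{3}\right) 10 = - \frac{310}{3}$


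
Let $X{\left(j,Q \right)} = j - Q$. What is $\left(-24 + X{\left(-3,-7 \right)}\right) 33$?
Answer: $-660$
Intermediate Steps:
$\left(-24 + X{\left(-3,-7 \right)}\right) 33 = \left(-24 - -4\right) 33 = \left(-24 + \left(-3 + 7\right)\right) 33 = \left(-24 + 4\right) 33 = \left(-20\right) 33 = -660$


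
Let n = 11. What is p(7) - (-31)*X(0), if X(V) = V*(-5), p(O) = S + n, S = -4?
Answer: 7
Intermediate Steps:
p(O) = 7 (p(O) = -4 + 11 = 7)
X(V) = -5*V
p(7) - (-31)*X(0) = 7 - (-31)*(-5*0) = 7 - (-31)*0 = 7 - 1*0 = 7 + 0 = 7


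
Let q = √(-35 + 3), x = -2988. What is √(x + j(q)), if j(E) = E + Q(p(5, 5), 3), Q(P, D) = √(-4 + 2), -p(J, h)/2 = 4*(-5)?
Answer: √(-2988 + 5*I*√2) ≈ 0.06468 + 54.663*I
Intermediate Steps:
p(J, h) = 40 (p(J, h) = -8*(-5) = -2*(-20) = 40)
q = 4*I*√2 (q = √(-32) = 4*I*√2 ≈ 5.6569*I)
Q(P, D) = I*√2 (Q(P, D) = √(-2) = I*√2)
j(E) = E + I*√2
√(x + j(q)) = √(-2988 + (4*I*√2 + I*√2)) = √(-2988 + 5*I*√2)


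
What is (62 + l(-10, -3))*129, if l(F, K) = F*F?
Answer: 20898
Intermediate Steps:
l(F, K) = F²
(62 + l(-10, -3))*129 = (62 + (-10)²)*129 = (62 + 100)*129 = 162*129 = 20898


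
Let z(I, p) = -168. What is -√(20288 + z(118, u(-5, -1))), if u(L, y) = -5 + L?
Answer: -2*√5030 ≈ -141.84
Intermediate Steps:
-√(20288 + z(118, u(-5, -1))) = -√(20288 - 168) = -√20120 = -2*√5030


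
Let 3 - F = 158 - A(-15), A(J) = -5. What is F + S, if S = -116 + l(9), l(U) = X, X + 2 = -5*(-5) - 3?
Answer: -256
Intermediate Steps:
X = 20 (X = -2 + (-5*(-5) - 3) = -2 + (25 - 3) = -2 + 22 = 20)
l(U) = 20
F = -160 (F = 3 - (158 - 1*(-5)) = 3 - (158 + 5) = 3 - 1*163 = 3 - 163 = -160)
S = -96 (S = -116 + 20 = -96)
F + S = -160 - 96 = -256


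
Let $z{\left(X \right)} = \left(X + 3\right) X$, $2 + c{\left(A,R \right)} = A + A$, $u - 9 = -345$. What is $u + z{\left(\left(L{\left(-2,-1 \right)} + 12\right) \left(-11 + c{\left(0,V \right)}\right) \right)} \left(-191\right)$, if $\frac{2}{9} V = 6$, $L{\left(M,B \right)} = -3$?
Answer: $-2547894$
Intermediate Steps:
$u = -336$ ($u = 9 - 345 = -336$)
$V = 27$ ($V = \frac{9}{2} \cdot 6 = 27$)
$c{\left(A,R \right)} = -2 + 2 A$ ($c{\left(A,R \right)} = -2 + \left(A + A\right) = -2 + 2 A$)
$z{\left(X \right)} = X \left(3 + X\right)$ ($z{\left(X \right)} = \left(3 + X\right) X = X \left(3 + X\right)$)
$u + z{\left(\left(L{\left(-2,-1 \right)} + 12\right) \left(-11 + c{\left(0,V \right)}\right) \right)} \left(-191\right) = -336 + \left(-3 + 12\right) \left(-11 + \left(-2 + 2 \cdot 0\right)\right) \left(3 + \left(-3 + 12\right) \left(-11 + \left(-2 + 2 \cdot 0\right)\right)\right) \left(-191\right) = -336 + 9 \left(-11 + \left(-2 + 0\right)\right) \left(3 + 9 \left(-11 + \left(-2 + 0\right)\right)\right) \left(-191\right) = -336 + 9 \left(-11 - 2\right) \left(3 + 9 \left(-11 - 2\right)\right) \left(-191\right) = -336 + 9 \left(-13\right) \left(3 + 9 \left(-13\right)\right) \left(-191\right) = -336 + - 117 \left(3 - 117\right) \left(-191\right) = -336 + \left(-117\right) \left(-114\right) \left(-191\right) = -336 + 13338 \left(-191\right) = -336 - 2547558 = -2547894$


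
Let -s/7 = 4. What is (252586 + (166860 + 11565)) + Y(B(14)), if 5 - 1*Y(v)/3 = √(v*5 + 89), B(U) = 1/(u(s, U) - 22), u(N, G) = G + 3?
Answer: 431026 - 6*√22 ≈ 4.3100e+5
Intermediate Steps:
s = -28 (s = -7*4 = -28)
u(N, G) = 3 + G
B(U) = 1/(-19 + U) (B(U) = 1/((3 + U) - 22) = 1/(-19 + U))
Y(v) = 15 - 3*√(89 + 5*v) (Y(v) = 15 - 3*√(v*5 + 89) = 15 - 3*√(5*v + 89) = 15 - 3*√(89 + 5*v))
(252586 + (166860 + 11565)) + Y(B(14)) = (252586 + (166860 + 11565)) + (15 - 3*√(89 + 5/(-19 + 14))) = (252586 + 178425) + (15 - 3*√(89 + 5/(-5))) = 431011 + (15 - 3*√(89 + 5*(-⅕))) = 431011 + (15 - 3*√(89 - 1)) = 431011 + (15 - 6*√22) = 431026 - 6*√22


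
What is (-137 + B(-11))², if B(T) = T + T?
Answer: 25281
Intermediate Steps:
B(T) = 2*T
(-137 + B(-11))² = (-137 + 2*(-11))² = (-137 - 22)² = (-159)² = 25281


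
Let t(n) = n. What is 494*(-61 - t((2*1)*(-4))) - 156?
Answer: -26338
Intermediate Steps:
494*(-61 - t((2*1)*(-4))) - 156 = 494*(-61 - 2*1*(-4)) - 156 = 494*(-61 - 2*(-4)) - 156 = 494*(-61 - 1*(-8)) - 156 = 494*(-61 + 8) - 156 = 494*(-53) - 156 = -26182 - 156 = -26338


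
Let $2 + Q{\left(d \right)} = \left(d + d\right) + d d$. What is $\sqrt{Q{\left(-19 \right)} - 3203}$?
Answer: $i \sqrt{2882} \approx 53.684 i$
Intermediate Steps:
$Q{\left(d \right)} = -2 + d^{2} + 2 d$ ($Q{\left(d \right)} = -2 + \left(\left(d + d\right) + d d\right) = -2 + \left(2 d + d^{2}\right) = -2 + \left(d^{2} + 2 d\right) = -2 + d^{2} + 2 d$)
$\sqrt{Q{\left(-19 \right)} - 3203} = \sqrt{\left(-2 + \left(-19\right)^{2} + 2 \left(-19\right)\right) - 3203} = \sqrt{\left(-2 + 361 - 38\right) - 3203} = \sqrt{321 - 3203} = \sqrt{-2882} = i \sqrt{2882}$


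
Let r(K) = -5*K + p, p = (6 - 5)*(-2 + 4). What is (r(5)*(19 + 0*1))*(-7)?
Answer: 3059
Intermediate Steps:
p = 2 (p = 1*2 = 2)
r(K) = 2 - 5*K (r(K) = -5*K + 2 = 2 - 5*K)
(r(5)*(19 + 0*1))*(-7) = ((2 - 5*5)*(19 + 0*1))*(-7) = ((2 - 25)*(19 + 0))*(-7) = -23*19*(-7) = -437*(-7) = 3059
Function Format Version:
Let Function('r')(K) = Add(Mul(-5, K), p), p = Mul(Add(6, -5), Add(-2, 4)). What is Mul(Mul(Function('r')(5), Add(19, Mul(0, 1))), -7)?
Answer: 3059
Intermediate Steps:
p = 2 (p = Mul(1, 2) = 2)
Function('r')(K) = Add(2, Mul(-5, K)) (Function('r')(K) = Add(Mul(-5, K), 2) = Add(2, Mul(-5, K)))
Mul(Mul(Function('r')(5), Add(19, Mul(0, 1))), -7) = Mul(Mul(Add(2, Mul(-5, 5)), Add(19, Mul(0, 1))), -7) = Mul(Mul(Add(2, -25), Add(19, 0)), -7) = Mul(Mul(-23, 19), -7) = Mul(-437, -7) = 3059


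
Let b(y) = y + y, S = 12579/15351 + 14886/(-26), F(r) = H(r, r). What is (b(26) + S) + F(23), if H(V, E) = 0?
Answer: -4938890/9503 ≈ -519.72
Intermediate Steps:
F(r) = 0
S = -5433046/9503 (S = 12579*(1/15351) + 14886*(-1/26) = 599/731 - 7443/13 = -5433046/9503 ≈ -571.72)
b(y) = 2*y
(b(26) + S) + F(23) = (2*26 - 5433046/9503) + 0 = (52 - 5433046/9503) + 0 = -4938890/9503 + 0 = -4938890/9503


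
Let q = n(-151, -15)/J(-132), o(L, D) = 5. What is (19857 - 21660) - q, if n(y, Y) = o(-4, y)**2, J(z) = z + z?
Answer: -475967/264 ≈ -1802.9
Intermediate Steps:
J(z) = 2*z
n(y, Y) = 25 (n(y, Y) = 5**2 = 25)
q = -25/264 (q = 25/((2*(-132))) = 25/(-264) = 25*(-1/264) = -25/264 ≈ -0.094697)
(19857 - 21660) - q = (19857 - 21660) - 1*(-25/264) = -1803 + 25/264 = -475967/264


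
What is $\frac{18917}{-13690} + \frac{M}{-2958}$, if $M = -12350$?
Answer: $\frac{56557507}{20247510} \approx 2.7933$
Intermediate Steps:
$\frac{18917}{-13690} + \frac{M}{-2958} = \frac{18917}{-13690} - \frac{12350}{-2958} = 18917 \left(- \frac{1}{13690}\right) - - \frac{6175}{1479} = - \frac{18917}{13690} + \frac{6175}{1479} = \frac{56557507}{20247510}$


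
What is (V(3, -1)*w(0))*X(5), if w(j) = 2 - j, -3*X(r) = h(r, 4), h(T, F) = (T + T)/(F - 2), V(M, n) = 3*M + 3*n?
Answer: -20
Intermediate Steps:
h(T, F) = 2*T/(-2 + F) (h(T, F) = (2*T)/(-2 + F) = 2*T/(-2 + F))
X(r) = -r/3 (X(r) = -2*r/(3*(-2 + 4)) = -2*r/(3*2) = -r/3)
(V(3, -1)*w(0))*X(5) = ((3*3 + 3*(-1))*(2 - 1*0))*(-1/3*5) = ((9 - 3)*(2 + 0))*(-5/3) = (6*2)*(-5/3) = 12*(-5/3) = -20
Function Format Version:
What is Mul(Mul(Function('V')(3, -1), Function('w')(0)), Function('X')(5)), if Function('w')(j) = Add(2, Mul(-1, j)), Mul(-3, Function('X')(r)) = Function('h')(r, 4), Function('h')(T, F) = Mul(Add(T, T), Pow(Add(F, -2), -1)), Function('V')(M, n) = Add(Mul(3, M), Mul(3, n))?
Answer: -20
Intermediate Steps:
Function('h')(T, F) = Mul(2, T, Pow(Add(-2, F), -1)) (Function('h')(T, F) = Mul(Mul(2, T), Pow(Add(-2, F), -1)) = Mul(2, T, Pow(Add(-2, F), -1)))
Function('X')(r) = Mul(Rational(-1, 3), r) (Function('X')(r) = Mul(Rational(-1, 3), Mul(2, r, Pow(Add(-2, 4), -1))) = Mul(Rational(-1, 3), Mul(2, r, Pow(2, -1))) = Mul(Rational(-1, 3), Mul(2, r, Rational(1, 2))) = Mul(Rational(-1, 3), r))
Mul(Mul(Function('V')(3, -1), Function('w')(0)), Function('X')(5)) = Mul(Mul(Add(Mul(3, 3), Mul(3, -1)), Add(2, Mul(-1, 0))), Mul(Rational(-1, 3), 5)) = Mul(Mul(Add(9, -3), Add(2, 0)), Rational(-5, 3)) = Mul(Mul(6, 2), Rational(-5, 3)) = Mul(12, Rational(-5, 3)) = -20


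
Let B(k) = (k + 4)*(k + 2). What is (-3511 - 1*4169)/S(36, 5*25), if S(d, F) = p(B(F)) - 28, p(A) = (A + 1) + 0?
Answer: -640/1363 ≈ -0.46955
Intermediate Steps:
B(k) = (2 + k)*(4 + k) (B(k) = (4 + k)*(2 + k) = (2 + k)*(4 + k))
p(A) = 1 + A (p(A) = (1 + A) + 0 = 1 + A)
S(d, F) = -19 + F**2 + 6*F (S(d, F) = (1 + (8 + F**2 + 6*F)) - 28 = (9 + F**2 + 6*F) - 28 = -19 + F**2 + 6*F)
(-3511 - 1*4169)/S(36, 5*25) = (-3511 - 1*4169)/(-19 + (5*25)**2 + 6*(5*25)) = (-3511 - 4169)/(-19 + 125**2 + 6*125) = -7680/(-19 + 15625 + 750) = -7680/16356 = -7680*1/16356 = -640/1363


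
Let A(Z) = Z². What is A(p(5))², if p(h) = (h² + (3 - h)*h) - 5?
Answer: 10000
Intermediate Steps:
p(h) = -5 + h² + h*(3 - h) (p(h) = (h² + h*(3 - h)) - 5 = -5 + h² + h*(3 - h))
A(p(5))² = ((-5 + 3*5)²)² = ((-5 + 15)²)² = (10²)² = 100² = 10000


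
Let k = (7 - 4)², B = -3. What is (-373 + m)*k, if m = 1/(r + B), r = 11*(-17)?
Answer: -637839/190 ≈ -3357.0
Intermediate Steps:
r = -187
k = 9 (k = 3² = 9)
m = -1/190 (m = 1/(-187 - 3) = 1/(-190) = -1/190 ≈ -0.0052632)
(-373 + m)*k = (-373 - 1/190)*9 = -70871/190*9 = -637839/190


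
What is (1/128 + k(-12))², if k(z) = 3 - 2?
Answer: 16641/16384 ≈ 1.0157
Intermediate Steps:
k(z) = 1
(1/128 + k(-12))² = (1/128 + 1)² = (129/128)² = 16641/16384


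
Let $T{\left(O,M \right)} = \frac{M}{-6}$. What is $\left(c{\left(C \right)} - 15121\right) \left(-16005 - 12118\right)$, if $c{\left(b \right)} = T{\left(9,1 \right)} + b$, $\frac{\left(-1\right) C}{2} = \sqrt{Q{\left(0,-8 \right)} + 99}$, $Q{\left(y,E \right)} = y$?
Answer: $\frac{2551515421}{6} + 168738 \sqrt{11} \approx 4.2581 \cdot 10^{8}$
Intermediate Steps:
$T{\left(O,M \right)} = - \frac{M}{6}$ ($T{\left(O,M \right)} = M \left(- \frac{1}{6}\right) = - \frac{M}{6}$)
$C = - 6 \sqrt{11}$ ($C = - 2 \sqrt{0 + 99} = - 2 \sqrt{99} = - 2 \cdot 3 \sqrt{11} = - 6 \sqrt{11} \approx -19.9$)
$c{\left(b \right)} = - \frac{1}{6} + b$ ($c{\left(b \right)} = \left(- \frac{1}{6}\right) 1 + b = - \frac{1}{6} + b$)
$\left(c{\left(C \right)} - 15121\right) \left(-16005 - 12118\right) = \left(\left(- \frac{1}{6} - 6 \sqrt{11}\right) - 15121\right) \left(-16005 - 12118\right) = \left(- \frac{90727}{6} - 6 \sqrt{11}\right) \left(-28123\right) = \frac{2551515421}{6} + 168738 \sqrt{11}$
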